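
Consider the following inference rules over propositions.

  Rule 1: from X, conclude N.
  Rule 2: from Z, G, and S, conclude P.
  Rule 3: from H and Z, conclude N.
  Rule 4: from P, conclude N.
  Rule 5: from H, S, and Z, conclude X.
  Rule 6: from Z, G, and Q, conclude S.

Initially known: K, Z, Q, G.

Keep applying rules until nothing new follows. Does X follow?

No

X would need H, S, and Z (Rule 5), but H is never established.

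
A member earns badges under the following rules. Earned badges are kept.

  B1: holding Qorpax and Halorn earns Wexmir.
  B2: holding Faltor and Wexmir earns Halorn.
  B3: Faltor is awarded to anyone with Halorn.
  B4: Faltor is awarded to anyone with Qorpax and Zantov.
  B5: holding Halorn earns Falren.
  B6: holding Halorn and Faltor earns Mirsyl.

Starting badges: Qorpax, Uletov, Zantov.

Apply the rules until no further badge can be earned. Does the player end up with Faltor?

With Qorpax and Zantov, Faltor is earned (B4).

Yes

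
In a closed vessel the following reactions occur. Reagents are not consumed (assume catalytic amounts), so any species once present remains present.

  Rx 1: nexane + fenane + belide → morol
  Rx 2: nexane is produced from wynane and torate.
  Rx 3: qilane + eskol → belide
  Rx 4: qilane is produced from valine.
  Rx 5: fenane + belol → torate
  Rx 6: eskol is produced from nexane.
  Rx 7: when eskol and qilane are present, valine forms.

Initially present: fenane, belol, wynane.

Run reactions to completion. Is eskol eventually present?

Yes

fenane and belol present → torate forms (Rx 5).
wynane and torate present → nexane forms (Rx 2).
nexane present → eskol forms (Rx 6).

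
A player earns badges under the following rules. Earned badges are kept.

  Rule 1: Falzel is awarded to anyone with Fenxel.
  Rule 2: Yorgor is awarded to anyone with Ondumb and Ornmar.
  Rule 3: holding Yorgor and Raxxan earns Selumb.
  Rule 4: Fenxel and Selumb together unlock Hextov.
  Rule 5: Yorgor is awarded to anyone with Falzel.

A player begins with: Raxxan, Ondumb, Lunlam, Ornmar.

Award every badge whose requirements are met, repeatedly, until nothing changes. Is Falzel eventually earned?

No

Falzel would need Fenxel (Rule 1), but Fenxel is never earned.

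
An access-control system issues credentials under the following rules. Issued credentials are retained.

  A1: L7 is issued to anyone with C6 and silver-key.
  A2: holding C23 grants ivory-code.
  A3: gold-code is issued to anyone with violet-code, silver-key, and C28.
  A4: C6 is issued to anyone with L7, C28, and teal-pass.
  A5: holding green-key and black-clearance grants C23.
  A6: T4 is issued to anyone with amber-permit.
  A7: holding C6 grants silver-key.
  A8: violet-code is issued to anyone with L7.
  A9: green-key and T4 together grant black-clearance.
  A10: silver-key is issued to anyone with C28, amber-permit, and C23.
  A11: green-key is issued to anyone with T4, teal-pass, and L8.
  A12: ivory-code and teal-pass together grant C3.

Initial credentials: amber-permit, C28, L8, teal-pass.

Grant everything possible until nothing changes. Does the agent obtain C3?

Yes

Holding amber-permit grants T4 (A6).
Holding T4, teal-pass, and L8 grants green-key (A11).
Holding green-key and T4 grants black-clearance (A9).
Holding green-key and black-clearance grants C23 (A5).
Holding C23 grants ivory-code (A2).
Holding ivory-code and teal-pass grants C3 (A12).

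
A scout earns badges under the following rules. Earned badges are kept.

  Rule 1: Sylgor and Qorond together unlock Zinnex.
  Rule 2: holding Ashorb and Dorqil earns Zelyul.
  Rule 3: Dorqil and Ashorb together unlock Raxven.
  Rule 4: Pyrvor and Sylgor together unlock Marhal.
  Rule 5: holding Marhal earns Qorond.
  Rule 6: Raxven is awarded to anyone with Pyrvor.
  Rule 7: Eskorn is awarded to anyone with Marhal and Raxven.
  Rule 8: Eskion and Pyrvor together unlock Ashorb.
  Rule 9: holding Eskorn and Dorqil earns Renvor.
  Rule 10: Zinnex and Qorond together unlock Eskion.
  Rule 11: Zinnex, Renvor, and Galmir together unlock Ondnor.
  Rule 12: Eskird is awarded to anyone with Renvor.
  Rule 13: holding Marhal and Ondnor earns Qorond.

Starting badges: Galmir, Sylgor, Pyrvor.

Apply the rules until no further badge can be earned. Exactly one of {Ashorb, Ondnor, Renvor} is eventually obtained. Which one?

With Pyrvor and Sylgor, Marhal is earned (Rule 4).
With Marhal, Qorond is earned (Rule 5).
With Sylgor and Qorond, Zinnex is earned (Rule 1).
With Zinnex and Qorond, Eskion is earned (Rule 10).
With Eskion and Pyrvor, Ashorb is earned (Rule 8).
Ondnor would need Zinnex, Renvor, and Galmir (Rule 11), but Renvor is never earned. Renvor would need Eskorn and Dorqil (Rule 9), but Dorqil is never earned.

Ashorb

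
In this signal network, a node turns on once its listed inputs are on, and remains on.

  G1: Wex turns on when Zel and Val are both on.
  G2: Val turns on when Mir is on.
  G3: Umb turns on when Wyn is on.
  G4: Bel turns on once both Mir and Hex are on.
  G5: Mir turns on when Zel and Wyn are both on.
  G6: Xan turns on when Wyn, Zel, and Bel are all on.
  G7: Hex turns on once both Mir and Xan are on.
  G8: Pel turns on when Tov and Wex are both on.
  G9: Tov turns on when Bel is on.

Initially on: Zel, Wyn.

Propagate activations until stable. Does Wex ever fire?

Yes

G5: Zel and Wyn on → Mir on.
G2: Mir on → Val on.
G1: Zel and Val on → Wex on.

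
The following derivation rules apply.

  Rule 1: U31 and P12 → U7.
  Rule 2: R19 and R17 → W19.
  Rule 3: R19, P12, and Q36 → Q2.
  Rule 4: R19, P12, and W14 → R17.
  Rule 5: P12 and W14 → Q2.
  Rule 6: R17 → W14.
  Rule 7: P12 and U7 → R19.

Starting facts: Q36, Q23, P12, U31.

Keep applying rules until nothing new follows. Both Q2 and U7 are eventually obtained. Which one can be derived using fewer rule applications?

U7: From U31 and P12, Rule 1 gives U7. [1 rule application]
Q2: From U31 and P12, Rule 1 gives U7. From P12 and U7, Rule 7 gives R19. R19, P12, and Q36 hold, so Q2 follows (Rule 3). [3 rule applications]
U7 needs fewer.

U7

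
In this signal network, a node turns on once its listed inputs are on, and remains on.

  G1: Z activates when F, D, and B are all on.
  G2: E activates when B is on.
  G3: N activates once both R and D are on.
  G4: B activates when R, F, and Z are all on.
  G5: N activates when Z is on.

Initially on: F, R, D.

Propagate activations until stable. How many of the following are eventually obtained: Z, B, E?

Z would need F, D, and B (G1), but B never turns on.
B would need R, F, and Z (G4), but Z never turns on.
E would need B (G2), but B never turns on.
None of the 3 are reached.

0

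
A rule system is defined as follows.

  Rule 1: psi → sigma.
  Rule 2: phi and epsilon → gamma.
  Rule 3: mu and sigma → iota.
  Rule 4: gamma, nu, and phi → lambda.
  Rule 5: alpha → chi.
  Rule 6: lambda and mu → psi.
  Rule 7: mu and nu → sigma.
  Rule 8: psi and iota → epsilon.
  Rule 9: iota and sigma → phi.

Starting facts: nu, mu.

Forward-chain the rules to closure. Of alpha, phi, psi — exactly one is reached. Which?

phi

From mu and nu, Rule 7 gives sigma.
mu and sigma hold, so iota follows (Rule 3).
From iota and sigma, Rule 9 gives phi.
No rule produces alpha, and it is not given. psi would need lambda and mu (Rule 6), but lambda is never established.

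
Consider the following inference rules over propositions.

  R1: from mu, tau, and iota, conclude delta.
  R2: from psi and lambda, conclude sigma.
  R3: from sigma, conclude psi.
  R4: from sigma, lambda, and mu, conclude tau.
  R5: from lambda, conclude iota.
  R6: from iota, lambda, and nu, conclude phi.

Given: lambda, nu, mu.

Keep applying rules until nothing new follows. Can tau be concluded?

No

tau would need sigma, lambda, and mu (R4), but sigma is never established.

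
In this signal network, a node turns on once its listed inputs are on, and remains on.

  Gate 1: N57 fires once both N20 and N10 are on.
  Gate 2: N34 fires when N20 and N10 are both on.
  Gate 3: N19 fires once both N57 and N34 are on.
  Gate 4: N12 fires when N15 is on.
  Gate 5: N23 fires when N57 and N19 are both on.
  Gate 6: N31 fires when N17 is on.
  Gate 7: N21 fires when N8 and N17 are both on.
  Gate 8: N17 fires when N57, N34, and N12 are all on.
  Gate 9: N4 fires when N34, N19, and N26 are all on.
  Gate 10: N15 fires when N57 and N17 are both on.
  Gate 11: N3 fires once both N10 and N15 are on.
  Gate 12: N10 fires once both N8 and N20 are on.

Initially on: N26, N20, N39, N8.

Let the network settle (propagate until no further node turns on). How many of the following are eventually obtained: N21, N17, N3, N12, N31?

N21 would need N8 and N17 (Gate 7), but N17 never turns on.
N17 would need N57, N34, and N12 (Gate 8), but N12 never turns on.
N3 would need N10 and N15 (Gate 11), but N15 never turns on.
N12 would need N15 (Gate 4), but N15 never turns on.
N31 would need N17 (Gate 6), but N17 never turns on.
None of the 5 are reached.

0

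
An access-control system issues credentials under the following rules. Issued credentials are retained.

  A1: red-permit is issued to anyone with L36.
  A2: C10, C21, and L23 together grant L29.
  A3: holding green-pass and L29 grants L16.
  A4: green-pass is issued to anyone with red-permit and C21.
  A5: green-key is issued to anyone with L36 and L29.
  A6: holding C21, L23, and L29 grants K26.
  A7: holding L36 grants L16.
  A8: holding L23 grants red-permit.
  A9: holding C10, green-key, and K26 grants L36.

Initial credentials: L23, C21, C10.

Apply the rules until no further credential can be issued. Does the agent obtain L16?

Yes

Holding L23 grants red-permit (A8).
Holding C10, C21, and L23 grants L29 (A2).
Holding red-permit and C21 grants green-pass (A4).
Holding green-pass and L29 grants L16 (A3).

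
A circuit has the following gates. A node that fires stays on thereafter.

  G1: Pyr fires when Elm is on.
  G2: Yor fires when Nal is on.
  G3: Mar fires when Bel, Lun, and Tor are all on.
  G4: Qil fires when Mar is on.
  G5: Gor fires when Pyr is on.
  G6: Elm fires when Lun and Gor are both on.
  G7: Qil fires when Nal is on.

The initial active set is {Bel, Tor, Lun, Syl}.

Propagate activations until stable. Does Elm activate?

No

Elm would need Lun and Gor (G6), but Gor never turns on.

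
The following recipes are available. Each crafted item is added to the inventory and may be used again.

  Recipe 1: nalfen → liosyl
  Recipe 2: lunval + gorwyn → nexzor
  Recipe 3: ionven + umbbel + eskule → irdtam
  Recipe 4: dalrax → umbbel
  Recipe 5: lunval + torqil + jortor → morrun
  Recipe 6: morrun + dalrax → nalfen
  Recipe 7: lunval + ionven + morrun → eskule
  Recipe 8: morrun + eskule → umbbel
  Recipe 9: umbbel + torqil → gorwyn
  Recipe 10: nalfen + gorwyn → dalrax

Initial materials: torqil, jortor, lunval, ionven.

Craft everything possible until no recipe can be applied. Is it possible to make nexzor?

Yes

Using Recipe 5, lunval, torqil, and jortor make morrun.
Using Recipe 7, lunval, ionven, and morrun make eskule.
Using Recipe 8, morrun and eskule make umbbel.
Using Recipe 9, umbbel and torqil make gorwyn.
lunval + gorwyn → nexzor (Recipe 2).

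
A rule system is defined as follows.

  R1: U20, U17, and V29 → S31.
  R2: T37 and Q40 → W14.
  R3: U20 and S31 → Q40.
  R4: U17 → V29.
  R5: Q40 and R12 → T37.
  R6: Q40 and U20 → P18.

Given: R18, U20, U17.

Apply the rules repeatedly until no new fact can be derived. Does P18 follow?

From U17, R4 gives V29.
From U20, U17, and V29, R1 gives S31.
U20 and S31 hold, so Q40 follows (R3).
From Q40 and U20, R6 gives P18.

Yes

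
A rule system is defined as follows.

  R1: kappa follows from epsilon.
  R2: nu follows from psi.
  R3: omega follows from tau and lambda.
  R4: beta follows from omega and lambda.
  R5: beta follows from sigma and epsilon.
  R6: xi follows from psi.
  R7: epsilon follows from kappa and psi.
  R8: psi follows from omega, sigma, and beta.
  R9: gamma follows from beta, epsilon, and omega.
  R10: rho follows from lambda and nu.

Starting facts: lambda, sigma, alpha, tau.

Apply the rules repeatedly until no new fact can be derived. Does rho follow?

tau and lambda hold, so omega follows (R3).
From omega and lambda, R4 gives beta.
omega, sigma, and beta hold, so psi follows (R8).
From psi, R2 gives nu.
lambda and nu hold, so rho follows (R10).

Yes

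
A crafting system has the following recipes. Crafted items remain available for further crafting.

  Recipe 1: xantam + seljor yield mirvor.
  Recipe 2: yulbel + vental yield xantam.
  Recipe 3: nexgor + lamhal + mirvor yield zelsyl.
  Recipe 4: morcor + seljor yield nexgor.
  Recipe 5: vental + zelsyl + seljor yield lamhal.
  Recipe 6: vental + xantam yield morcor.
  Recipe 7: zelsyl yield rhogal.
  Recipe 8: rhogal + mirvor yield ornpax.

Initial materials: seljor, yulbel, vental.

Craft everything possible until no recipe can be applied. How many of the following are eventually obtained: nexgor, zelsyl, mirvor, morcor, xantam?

4

yulbel + vental → xantam (Recipe 2).
Using Recipe 6, vental and xantam make morcor.
xantam + seljor → mirvor (Recipe 1).
morcor + seljor → nexgor (Recipe 4).
nexgor: reached.
zelsyl would need nexgor, lamhal, and mirvor (Recipe 3), but lamhal is never obtained.
mirvor: reached.
morcor: reached.
xantam: reached.
Reached: nexgor, mirvor, morcor, and xantam — 4 of the 5.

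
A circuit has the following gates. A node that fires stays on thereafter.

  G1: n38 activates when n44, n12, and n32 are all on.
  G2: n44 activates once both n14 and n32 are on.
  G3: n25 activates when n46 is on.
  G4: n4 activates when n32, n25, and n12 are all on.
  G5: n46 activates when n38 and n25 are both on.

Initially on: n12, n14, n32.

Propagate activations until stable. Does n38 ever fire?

Yes

n14 and n32 are on, so n44 activates (G2).
G1: n44, n12, and n32 on → n38 on.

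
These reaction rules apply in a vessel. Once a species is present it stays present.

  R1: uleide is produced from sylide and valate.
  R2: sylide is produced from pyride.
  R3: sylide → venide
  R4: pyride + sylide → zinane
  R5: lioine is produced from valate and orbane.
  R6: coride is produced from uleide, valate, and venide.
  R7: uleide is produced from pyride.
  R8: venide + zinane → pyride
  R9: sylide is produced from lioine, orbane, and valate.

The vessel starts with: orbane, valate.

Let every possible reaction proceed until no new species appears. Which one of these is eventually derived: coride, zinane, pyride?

coride

valate and orbane present → lioine forms (R5).
lioine, orbane, and valate present → sylide forms (R9).
sylide present → venide forms (R3).
sylide and valate present → uleide forms (R1).
uleide, valate, and venide present → coride forms (R6).
zinane would need pyride and sylide (R4), but pyride never forms. pyride would need venide and zinane (R8), but zinane never forms.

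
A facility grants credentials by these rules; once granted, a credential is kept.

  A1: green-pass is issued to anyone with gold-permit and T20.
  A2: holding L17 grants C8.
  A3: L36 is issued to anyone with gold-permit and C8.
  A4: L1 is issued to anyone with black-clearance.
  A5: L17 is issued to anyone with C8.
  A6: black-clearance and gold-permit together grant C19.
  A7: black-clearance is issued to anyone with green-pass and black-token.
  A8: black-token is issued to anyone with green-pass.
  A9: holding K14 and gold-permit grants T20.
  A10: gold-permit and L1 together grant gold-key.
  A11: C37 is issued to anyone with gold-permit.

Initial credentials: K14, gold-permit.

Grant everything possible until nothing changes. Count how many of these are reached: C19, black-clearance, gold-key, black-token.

Holding K14 and gold-permit grants T20 (A9).
Holding gold-permit and T20 grants green-pass (A1).
Holding green-pass grants black-token (A8).
Holding green-pass and black-token grants black-clearance (A7).
Holding black-clearance grants L1 (A4).
Holding black-clearance and gold-permit grants C19 (A6).
Holding gold-permit and L1 grants gold-key (A10).
C19: reached.
black-clearance: reached.
gold-key: reached.
black-token: reached.
All 4 are reached.

4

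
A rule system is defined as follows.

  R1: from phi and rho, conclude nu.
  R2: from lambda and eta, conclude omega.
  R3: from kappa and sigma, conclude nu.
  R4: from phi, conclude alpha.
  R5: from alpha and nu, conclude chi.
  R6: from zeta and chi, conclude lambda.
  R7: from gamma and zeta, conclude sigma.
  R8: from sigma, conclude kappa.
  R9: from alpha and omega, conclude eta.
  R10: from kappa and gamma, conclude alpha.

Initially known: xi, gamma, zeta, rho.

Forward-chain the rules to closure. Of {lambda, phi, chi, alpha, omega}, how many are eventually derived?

3

From gamma and zeta, R7 gives sigma.
From sigma, R8 gives kappa.
From kappa and sigma, R3 gives nu.
From kappa and gamma, R10 gives alpha.
alpha and nu hold, so chi follows (R5).
From zeta and chi, R6 gives lambda.
lambda: reached.
No rule produces phi, and it is not given.
chi: reached.
alpha: reached.
omega would need lambda and eta (R2), but eta is never established.
Reached: lambda, chi, and alpha — 3 of the 5.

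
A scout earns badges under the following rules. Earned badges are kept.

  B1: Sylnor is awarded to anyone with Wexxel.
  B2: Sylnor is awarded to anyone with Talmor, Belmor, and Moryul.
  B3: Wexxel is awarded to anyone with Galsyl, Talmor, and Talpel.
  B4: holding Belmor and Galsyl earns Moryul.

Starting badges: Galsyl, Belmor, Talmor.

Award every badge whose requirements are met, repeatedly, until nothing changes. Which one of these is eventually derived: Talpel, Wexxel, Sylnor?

Sylnor

With Belmor and Galsyl, Moryul is earned (B4).
With Talmor, Belmor, and Moryul, Sylnor is earned (B2).
Wexxel would need Galsyl, Talmor, and Talpel (B3), but Talpel is never earned. No rule produces Talpel, and it is not given.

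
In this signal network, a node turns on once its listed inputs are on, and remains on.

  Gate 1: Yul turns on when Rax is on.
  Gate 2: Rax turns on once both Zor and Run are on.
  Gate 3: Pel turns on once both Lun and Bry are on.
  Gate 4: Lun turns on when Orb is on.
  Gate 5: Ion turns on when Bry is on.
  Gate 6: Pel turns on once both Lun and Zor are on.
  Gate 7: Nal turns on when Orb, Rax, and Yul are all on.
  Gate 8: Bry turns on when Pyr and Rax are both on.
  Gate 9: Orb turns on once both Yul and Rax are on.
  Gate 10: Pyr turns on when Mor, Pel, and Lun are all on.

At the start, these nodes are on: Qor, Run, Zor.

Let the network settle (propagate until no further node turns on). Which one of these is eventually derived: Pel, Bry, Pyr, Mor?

Pel

Gate 2: Zor and Run on → Rax on.
Gate 1: Rax on → Yul on.
Gate 9: Yul and Rax on → Orb on.
Orb is on, so Lun turns on (Gate 4).
Gate 6: Lun and Zor on → Pel on.
Bry would need Pyr and Rax (Gate 8), but Pyr never turns on. No rule produces Mor, and it is not given. Pyr would need Mor, Pel, and Lun (Gate 10), but Mor never turns on.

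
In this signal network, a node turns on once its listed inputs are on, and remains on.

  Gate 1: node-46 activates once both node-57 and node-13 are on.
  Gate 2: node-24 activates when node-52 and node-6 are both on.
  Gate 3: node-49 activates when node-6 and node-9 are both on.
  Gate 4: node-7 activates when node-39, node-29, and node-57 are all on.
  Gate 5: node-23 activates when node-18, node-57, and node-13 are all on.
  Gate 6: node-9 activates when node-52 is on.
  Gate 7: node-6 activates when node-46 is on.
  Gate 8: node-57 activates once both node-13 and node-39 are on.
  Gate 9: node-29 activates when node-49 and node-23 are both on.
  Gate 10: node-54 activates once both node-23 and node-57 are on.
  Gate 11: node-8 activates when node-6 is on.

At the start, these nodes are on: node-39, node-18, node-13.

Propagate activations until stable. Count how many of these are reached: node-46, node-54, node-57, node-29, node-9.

Gate 8: node-13 and node-39 on → node-57 on.
node-18, node-57, and node-13 are on, so node-23 activates (Gate 5).
Gate 1: node-57 and node-13 on → node-46 on.
Gate 10: node-23 and node-57 on → node-54 on.
node-46: reached.
node-54: reached.
node-57: reached.
node-29 would need node-49 and node-23 (Gate 9), but node-49 never turns on.
node-9 would need node-52 (Gate 6), but node-52 never turns on.
Reached: node-46, node-54, and node-57 — 3 of the 5.

3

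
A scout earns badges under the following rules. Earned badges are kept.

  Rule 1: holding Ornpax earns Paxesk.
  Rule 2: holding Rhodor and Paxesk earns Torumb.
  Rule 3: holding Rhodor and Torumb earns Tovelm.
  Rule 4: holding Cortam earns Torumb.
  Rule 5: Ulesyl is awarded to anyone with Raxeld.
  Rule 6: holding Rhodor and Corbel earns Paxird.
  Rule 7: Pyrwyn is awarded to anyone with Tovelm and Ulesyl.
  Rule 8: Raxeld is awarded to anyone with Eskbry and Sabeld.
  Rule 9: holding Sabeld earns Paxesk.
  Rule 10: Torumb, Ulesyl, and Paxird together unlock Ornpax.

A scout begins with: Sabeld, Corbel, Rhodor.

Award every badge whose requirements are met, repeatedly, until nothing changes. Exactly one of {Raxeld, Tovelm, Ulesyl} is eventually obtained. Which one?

Tovelm

With Sabeld, Paxesk is earned (Rule 9).
With Rhodor and Paxesk, Torumb is earned (Rule 2).
With Rhodor and Torumb, Tovelm is earned (Rule 3).
Raxeld would need Eskbry and Sabeld (Rule 8), but Eskbry is never earned. Ulesyl would need Raxeld (Rule 5), but Raxeld is never earned.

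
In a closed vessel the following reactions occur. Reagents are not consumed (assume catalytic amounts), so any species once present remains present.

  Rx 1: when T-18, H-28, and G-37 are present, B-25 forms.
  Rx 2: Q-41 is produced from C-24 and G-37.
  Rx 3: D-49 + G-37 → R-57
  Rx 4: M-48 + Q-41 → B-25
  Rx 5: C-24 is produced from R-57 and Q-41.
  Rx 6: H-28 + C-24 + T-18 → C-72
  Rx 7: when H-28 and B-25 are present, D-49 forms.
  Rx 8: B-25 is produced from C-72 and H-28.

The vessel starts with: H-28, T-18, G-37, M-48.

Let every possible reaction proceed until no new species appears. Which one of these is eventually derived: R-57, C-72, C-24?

T-18, H-28, and G-37 present → B-25 forms (Rx 1).
H-28 and B-25 present → D-49 forms (Rx 7).
D-49 and G-37 present → R-57 forms (Rx 3).
C-72 would need H-28, C-24, and T-18 (Rx 6), but C-24 never forms. C-24 would need R-57 and Q-41 (Rx 5), but Q-41 never forms.

R-57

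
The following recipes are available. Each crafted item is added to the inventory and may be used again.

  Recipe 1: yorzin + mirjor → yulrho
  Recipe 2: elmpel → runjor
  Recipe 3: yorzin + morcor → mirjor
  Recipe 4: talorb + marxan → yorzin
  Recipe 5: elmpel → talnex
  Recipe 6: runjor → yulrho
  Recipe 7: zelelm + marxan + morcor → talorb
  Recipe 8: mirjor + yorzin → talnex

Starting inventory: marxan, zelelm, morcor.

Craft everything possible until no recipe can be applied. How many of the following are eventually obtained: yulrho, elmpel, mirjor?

2

Using Recipe 7, zelelm, marxan, and morcor make talorb.
talorb + marxan → yorzin (Recipe 4).
yorzin + morcor → mirjor (Recipe 3).
Using Recipe 1, yorzin and mirjor make yulrho.
yulrho: reached.
No rule produces elmpel, and it is not given.
mirjor: reached.
Reached: yulrho and mirjor — 2 of the 3.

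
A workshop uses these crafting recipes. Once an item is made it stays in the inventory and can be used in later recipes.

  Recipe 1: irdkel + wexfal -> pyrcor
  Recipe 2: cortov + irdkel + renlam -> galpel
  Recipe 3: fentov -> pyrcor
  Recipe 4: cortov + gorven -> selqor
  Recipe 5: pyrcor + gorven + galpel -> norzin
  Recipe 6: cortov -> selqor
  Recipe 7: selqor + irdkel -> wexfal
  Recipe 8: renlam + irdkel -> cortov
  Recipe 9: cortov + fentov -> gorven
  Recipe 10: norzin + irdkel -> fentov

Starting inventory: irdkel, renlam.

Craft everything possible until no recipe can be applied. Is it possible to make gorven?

No

gorven would need cortov and fentov (Recipe 9), but fentov is never obtained.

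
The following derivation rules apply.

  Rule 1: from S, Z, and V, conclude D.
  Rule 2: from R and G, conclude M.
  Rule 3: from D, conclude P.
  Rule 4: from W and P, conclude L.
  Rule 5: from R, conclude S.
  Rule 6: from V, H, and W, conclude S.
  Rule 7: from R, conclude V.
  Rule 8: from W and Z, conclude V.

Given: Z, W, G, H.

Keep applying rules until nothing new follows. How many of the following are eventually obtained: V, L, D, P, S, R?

5

From W and Z, Rule 8 gives V.
V, H, and W hold, so S follows (Rule 6).
From S, Z, and V, Rule 1 gives D.
From D, Rule 3 gives P.
From W and P, Rule 4 gives L.
V: reached.
L: reached.
D: reached.
P: reached.
S: reached.
No rule produces R, and it is not given.
Reached: V, L, D, P, and S — 5 of the 6.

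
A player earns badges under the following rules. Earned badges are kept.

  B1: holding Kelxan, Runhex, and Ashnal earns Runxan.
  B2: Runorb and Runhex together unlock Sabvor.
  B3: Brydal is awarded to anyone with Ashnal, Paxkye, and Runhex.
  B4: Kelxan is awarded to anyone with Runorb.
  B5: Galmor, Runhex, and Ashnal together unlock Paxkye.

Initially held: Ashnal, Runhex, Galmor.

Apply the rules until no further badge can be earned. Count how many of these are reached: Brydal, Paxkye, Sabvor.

2

With Galmor, Runhex, and Ashnal, Paxkye is earned (B5).
With Ashnal, Paxkye, and Runhex, Brydal is earned (B3).
Brydal: reached.
Paxkye: reached.
Sabvor would need Runorb and Runhex (B2), but Runorb is never earned.
Reached: Brydal and Paxkye — 2 of the 3.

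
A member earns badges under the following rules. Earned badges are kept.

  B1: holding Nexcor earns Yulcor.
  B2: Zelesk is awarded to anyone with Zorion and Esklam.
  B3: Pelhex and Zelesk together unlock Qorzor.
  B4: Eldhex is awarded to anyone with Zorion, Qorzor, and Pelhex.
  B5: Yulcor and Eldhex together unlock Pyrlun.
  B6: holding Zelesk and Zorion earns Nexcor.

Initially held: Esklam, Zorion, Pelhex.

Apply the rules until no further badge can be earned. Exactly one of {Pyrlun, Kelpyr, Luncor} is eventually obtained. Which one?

With Zorion and Esklam, Zelesk is earned (B2).
With Zelesk and Zorion, Nexcor is earned (B6).
With Pelhex and Zelesk, Qorzor is earned (B3).
With Nexcor, Yulcor is earned (B1).
With Zorion, Qorzor, and Pelhex, Eldhex is earned (B4).
With Yulcor and Eldhex, Pyrlun is earned (B5).
No rule produces Kelpyr, and it is not given. No rule produces Luncor, and it is not given.

Pyrlun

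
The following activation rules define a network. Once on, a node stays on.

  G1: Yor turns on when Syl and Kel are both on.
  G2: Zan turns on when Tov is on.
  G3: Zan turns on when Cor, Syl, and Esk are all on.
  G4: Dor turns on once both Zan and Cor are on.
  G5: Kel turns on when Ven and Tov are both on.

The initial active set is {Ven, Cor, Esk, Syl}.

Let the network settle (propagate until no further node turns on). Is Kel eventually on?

No

Kel would need Ven and Tov (G5), but Tov never turns on.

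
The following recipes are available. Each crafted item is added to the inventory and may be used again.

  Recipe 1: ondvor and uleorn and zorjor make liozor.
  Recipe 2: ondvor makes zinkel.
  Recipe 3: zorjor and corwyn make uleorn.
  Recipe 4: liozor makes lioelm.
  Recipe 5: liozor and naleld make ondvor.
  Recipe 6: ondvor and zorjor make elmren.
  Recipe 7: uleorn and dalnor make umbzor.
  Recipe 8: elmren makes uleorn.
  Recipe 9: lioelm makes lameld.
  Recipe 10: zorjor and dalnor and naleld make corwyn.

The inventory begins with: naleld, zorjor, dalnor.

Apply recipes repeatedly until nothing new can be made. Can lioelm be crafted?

No

lioelm would need liozor (Recipe 4), but liozor is never obtained.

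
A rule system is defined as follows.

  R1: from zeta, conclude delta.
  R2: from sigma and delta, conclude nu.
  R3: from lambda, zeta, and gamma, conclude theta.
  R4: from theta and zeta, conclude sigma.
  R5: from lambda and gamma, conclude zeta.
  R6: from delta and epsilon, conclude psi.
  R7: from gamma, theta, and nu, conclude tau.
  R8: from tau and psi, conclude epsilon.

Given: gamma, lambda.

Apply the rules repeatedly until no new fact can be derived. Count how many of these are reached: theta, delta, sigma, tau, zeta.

From lambda and gamma, R5 gives zeta.
From zeta, R1 gives delta.
From lambda, zeta, and gamma, R3 gives theta.
From theta and zeta, R4 gives sigma.
From sigma and delta, R2 gives nu.
gamma, theta, and nu hold, so tau follows (R7).
theta: reached.
delta: reached.
sigma: reached.
tau: reached.
zeta: reached.
All 5 are reached.

5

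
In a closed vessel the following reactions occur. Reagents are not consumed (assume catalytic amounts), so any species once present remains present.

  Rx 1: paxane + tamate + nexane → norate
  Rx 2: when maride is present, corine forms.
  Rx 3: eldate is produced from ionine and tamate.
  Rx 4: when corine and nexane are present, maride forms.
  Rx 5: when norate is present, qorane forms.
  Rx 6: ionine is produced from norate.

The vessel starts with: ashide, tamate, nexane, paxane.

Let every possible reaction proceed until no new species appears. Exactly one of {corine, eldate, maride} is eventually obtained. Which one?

eldate

paxane, tamate, and nexane present → norate forms (Rx 1).
norate present → ionine forms (Rx 6).
ionine and tamate present → eldate forms (Rx 3).
corine would need maride (Rx 2), but maride never forms. maride would need corine and nexane (Rx 4), but corine never forms.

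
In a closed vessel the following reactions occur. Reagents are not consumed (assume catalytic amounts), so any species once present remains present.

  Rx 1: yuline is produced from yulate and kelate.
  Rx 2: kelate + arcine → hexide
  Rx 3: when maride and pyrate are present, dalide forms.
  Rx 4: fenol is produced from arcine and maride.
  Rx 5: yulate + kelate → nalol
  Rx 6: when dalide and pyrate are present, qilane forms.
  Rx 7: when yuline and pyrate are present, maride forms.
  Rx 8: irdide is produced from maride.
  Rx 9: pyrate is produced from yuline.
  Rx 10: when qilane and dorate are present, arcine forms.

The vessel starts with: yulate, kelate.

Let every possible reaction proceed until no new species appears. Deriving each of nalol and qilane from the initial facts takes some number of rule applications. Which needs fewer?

nalol: yulate and kelate present → nalol forms (Rx 5). [1 rule application]
qilane: yulate and kelate present → yuline forms (Rx 1). yuline present → pyrate forms (Rx 9). yuline and pyrate present → maride forms (Rx 7). maride and pyrate present → dalide forms (Rx 3). dalide and pyrate present → qilane forms (Rx 6). [5 rule applications]
nalol needs fewer.

nalol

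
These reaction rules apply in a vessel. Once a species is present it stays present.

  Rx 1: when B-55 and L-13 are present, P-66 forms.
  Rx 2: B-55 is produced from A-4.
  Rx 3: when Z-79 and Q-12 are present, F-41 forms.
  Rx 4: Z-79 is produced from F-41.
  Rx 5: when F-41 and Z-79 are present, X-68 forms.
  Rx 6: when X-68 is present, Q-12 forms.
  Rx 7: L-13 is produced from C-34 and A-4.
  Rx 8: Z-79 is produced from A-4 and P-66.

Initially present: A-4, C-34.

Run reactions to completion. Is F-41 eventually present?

No

F-41 would need Z-79 and Q-12 (Rx 3), but Q-12 never forms.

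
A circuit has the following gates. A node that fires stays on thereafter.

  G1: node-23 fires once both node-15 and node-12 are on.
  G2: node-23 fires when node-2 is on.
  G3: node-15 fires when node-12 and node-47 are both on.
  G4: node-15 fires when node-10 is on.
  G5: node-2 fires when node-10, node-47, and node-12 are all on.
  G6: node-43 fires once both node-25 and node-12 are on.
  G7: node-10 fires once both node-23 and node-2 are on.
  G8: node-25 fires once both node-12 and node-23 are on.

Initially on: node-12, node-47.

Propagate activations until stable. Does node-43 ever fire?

Yes

node-12 and node-47 are on, so node-15 fires (G3).
node-15 and node-12 are on, so node-23 fires (G1).
node-12 and node-23 are on, so node-25 fires (G8).
G6: node-25 and node-12 on → node-43 on.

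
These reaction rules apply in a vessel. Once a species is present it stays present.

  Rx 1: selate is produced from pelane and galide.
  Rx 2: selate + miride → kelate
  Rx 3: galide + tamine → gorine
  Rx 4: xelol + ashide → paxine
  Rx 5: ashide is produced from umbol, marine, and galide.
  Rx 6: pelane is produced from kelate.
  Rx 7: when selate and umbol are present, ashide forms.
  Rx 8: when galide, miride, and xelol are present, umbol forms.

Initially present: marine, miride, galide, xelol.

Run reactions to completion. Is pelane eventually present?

No

pelane would need kelate (Rx 6), but kelate never forms.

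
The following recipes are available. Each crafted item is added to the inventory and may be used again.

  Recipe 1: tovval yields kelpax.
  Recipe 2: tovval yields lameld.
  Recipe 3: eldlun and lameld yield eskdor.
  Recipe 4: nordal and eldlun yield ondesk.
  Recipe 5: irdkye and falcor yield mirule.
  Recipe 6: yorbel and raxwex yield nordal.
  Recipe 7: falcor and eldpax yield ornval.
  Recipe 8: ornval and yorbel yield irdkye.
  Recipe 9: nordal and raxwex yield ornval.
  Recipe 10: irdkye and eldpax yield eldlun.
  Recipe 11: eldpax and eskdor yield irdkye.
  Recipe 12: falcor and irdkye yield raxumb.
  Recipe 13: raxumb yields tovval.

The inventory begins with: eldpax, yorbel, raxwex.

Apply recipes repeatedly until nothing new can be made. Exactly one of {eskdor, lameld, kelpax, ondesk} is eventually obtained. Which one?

yorbel and raxwex → nordal (Recipe 6).
Using Recipe 9, nordal and raxwex make ornval.
ornval and yorbel → irdkye (Recipe 8).
Using Recipe 10, irdkye and eldpax make eldlun.
Using Recipe 4, nordal and eldlun make ondesk.
lameld would need tovval (Recipe 2), but tovval is never obtained. kelpax would need tovval (Recipe 1), but tovval is never obtained. eskdor would need eldlun and lameld (Recipe 3), but lameld is never obtained.

ondesk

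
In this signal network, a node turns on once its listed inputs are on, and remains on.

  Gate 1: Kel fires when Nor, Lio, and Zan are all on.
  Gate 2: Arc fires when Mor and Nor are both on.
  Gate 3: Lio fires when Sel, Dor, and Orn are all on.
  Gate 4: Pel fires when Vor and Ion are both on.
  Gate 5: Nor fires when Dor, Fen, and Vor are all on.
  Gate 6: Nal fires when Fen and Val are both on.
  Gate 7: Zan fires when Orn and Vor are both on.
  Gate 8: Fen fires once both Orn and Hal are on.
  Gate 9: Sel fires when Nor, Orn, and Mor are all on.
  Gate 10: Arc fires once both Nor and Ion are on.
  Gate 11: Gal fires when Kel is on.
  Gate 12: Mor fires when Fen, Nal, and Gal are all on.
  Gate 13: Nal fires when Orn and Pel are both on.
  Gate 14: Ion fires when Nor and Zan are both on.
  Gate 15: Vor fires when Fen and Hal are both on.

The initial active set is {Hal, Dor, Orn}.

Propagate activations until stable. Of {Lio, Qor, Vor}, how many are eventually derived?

1

Gate 8: Orn and Hal on → Fen on.
Fen and Hal are on, so Vor fires (Gate 15).
Lio would need Sel, Dor, and Orn (Gate 3), but Sel never turns on.
No rule produces Qor, and it is not given.
Vor: reached.
Reached: Vor — 1 of the 3.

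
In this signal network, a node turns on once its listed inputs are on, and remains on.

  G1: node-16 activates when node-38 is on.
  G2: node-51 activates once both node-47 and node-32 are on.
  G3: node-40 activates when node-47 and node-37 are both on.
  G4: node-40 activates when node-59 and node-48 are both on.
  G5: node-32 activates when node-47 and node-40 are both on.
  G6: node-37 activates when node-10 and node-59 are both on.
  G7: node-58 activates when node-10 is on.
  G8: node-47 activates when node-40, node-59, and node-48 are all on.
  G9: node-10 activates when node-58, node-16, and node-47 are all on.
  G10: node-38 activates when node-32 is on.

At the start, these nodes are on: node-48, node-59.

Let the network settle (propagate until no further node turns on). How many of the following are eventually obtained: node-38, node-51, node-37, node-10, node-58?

node-59 and node-48 are on, so node-40 activates (G4).
node-40, node-59, and node-48 are on, so node-47 activates (G8).
node-47 and node-40 are on, so node-32 activates (G5).
node-32 is on, so node-38 activates (G10).
node-47 and node-32 are on, so node-51 activates (G2).
node-38: reached.
node-51: reached.
node-37 would need node-10 and node-59 (G6), but node-10 never turns on.
node-10 would need node-58, node-16, and node-47 (G9), but node-58 never turns on.
node-58 would need node-10 (G7), but node-10 never turns on.
Reached: node-38 and node-51 — 2 of the 5.

2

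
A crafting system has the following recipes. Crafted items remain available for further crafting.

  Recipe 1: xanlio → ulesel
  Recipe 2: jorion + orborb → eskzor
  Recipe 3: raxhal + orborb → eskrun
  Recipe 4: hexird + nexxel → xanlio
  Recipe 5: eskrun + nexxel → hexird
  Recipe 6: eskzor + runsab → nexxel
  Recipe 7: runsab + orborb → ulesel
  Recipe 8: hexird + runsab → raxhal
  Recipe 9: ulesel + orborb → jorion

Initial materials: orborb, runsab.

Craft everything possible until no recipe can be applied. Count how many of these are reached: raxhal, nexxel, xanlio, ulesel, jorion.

Using Recipe 7, runsab and orborb make ulesel.
Using Recipe 9, ulesel and orborb make jorion.
jorion + orborb → eskzor (Recipe 2).
eskzor + runsab → nexxel (Recipe 6).
raxhal would need hexird and runsab (Recipe 8), but hexird is never obtained.
nexxel: reached.
xanlio would need hexird and nexxel (Recipe 4), but hexird is never obtained.
ulesel: reached.
jorion: reached.
Reached: nexxel, ulesel, and jorion — 3 of the 5.

3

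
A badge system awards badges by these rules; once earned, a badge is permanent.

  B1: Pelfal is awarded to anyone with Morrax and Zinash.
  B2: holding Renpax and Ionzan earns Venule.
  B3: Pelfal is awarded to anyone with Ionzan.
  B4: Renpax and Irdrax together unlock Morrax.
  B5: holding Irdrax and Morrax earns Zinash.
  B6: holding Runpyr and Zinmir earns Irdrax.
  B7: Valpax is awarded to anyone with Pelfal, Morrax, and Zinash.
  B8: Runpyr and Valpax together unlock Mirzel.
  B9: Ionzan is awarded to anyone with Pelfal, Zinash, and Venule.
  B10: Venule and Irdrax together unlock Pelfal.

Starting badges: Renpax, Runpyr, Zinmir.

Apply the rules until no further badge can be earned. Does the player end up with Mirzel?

With Runpyr and Zinmir, Irdrax is earned (B6).
With Renpax and Irdrax, Morrax is earned (B4).
With Irdrax and Morrax, Zinash is earned (B5).
With Morrax and Zinash, Pelfal is earned (B1).
With Pelfal, Morrax, and Zinash, Valpax is earned (B7).
With Runpyr and Valpax, Mirzel is earned (B8).

Yes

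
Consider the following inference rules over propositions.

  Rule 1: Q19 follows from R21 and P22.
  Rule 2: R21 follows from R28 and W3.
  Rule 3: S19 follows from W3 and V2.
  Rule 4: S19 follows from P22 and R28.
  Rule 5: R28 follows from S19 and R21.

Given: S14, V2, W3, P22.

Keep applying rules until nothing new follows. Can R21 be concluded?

R21 would need R28 and W3 (Rule 2), but R28 is never established.

No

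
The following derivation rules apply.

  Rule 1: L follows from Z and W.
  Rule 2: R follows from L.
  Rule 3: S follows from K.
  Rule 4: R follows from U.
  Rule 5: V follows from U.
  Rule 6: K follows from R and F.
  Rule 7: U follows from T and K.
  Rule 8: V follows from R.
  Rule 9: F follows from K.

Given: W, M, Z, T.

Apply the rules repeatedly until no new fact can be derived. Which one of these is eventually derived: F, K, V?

V

Z and W hold, so L follows (Rule 1).
L holds, so R follows (Rule 2).
R holds, so V follows (Rule 8).
F would need K (Rule 9), but K is never established. K would need R and F (Rule 6), but F is never established.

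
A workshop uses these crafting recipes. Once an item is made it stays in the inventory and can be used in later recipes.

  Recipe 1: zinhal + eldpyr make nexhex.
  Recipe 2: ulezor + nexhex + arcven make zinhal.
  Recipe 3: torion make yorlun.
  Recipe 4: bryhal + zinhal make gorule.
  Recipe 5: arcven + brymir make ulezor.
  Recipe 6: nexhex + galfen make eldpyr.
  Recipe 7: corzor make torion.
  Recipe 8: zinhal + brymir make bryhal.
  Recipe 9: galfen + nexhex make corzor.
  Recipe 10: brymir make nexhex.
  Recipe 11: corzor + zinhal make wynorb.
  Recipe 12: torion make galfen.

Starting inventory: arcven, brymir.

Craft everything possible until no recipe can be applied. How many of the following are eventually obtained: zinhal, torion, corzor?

arcven + brymir → ulezor (Recipe 5).
Using Recipe 10, brymir makes nexhex.
Using Recipe 2, ulezor, nexhex, and arcven make zinhal.
zinhal: reached.
torion would need corzor (Recipe 7), but corzor is never obtained.
corzor would need galfen and nexhex (Recipe 9), but galfen is never obtained.
Reached: zinhal — 1 of the 3.

1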